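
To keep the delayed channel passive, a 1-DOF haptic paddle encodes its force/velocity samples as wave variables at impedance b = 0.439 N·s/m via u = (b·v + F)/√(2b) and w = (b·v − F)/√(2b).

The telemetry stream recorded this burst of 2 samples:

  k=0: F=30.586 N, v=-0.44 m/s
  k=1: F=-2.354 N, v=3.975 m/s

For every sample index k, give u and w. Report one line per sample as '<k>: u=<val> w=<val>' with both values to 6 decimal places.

0: u=32.435756 w=-32.848043
1: u=-0.649908 w=4.374549

k=0: b·v=0.439×(-0.44)=-0.193160; √(2b)=0.937017; u=(-0.193160+30.586)/0.937017=32.435756, w=(-0.193160−30.586)/0.937017=-32.848043
k=1: b·v=0.439×3.975=1.745025; √(2b)=0.937017; u=(1.745025+(-2.354))/0.937017=-0.649908, w=(1.745025−(-2.354))/0.937017=4.374549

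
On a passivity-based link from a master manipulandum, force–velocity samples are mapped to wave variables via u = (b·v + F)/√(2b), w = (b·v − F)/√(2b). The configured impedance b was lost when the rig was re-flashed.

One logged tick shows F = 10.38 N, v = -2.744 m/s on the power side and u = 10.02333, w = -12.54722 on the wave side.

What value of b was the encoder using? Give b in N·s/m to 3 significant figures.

u + w = -2.5239;  u + w = √(2b)·v, so √(2b) = -2.5239/(-2.744) = 0.9198.
b = (√(2b))²/2 = 0.8460/2 = 0.4230.
(Check via u − w = 2F/√(2b): u − w = 22.5705, 2F/√(2b) = 22.5705.)

b = 0.423 N·s/m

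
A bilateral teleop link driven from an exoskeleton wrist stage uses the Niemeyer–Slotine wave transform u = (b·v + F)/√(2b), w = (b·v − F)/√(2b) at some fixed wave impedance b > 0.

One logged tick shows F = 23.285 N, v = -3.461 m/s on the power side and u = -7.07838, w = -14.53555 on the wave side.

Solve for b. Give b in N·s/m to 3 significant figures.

b = 19.5 N·s/m

u + w = -21.6139;  u + w = √(2b)·v, so √(2b) = -21.6139/(-3.461) = 6.2450.
b = (√(2b))²/2 = 39.0000/2 = 19.5000.
(Check via u − w = 2F/√(2b): u − w = 7.4572, 2F/√(2b) = 7.4572.)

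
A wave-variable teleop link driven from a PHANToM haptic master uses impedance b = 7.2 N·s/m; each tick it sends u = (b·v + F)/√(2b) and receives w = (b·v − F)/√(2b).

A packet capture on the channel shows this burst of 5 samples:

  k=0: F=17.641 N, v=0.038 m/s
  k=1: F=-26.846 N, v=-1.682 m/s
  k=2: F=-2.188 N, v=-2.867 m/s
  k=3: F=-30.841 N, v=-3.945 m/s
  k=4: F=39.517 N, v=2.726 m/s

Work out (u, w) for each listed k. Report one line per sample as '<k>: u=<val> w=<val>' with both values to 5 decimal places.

k=0: b·v=7.2×0.038=0.27360; √(2b)=3.79473; u=(0.27360+17.641)/3.79473=4.72091, w=(0.27360−17.641)/3.79473=-4.57671
k=1: b·v=7.2×(-1.682)=-12.11040; √(2b)=3.79473; u=(-12.11040+(-26.846))/3.79473=-10.26591, w=(-12.11040−(-26.846))/3.79473=3.88317
k=2: b·v=7.2×(-2.867)=-20.64240; √(2b)=3.79473; u=(-20.64240+(-2.188))/3.79473=-6.01634, w=(-20.64240−(-2.188))/3.79473=-4.86316
k=3: b·v=7.2×(-3.945)=-28.40400; √(2b)=3.79473; u=(-28.40400+(-30.841))/3.79473=-15.61243, w=(-28.40400−(-30.841))/3.79473=0.64221
k=4: b·v=7.2×2.726=19.62720; √(2b)=3.79473; u=(19.62720+39.517)/3.79473=15.58587, w=(19.62720−39.517)/3.79473=-5.24142

0: u=4.72091 w=-4.57671
1: u=-10.26591 w=3.88317
2: u=-6.01634 w=-4.86316
3: u=-15.61243 w=0.64221
4: u=15.58587 w=-5.24142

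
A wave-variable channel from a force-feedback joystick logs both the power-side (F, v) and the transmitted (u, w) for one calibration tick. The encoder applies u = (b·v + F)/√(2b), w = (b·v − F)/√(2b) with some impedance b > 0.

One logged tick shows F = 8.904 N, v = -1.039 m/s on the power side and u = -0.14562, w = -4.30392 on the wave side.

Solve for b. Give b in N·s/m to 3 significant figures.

b = 9.17 N·s/m

u + w = -4.4495;  u + w = √(2b)·v, so √(2b) = -4.4495/(-1.039) = 4.2825.
b = (√(2b))²/2 = 18.3400/2 = 9.1700.
(Check via u − w = 2F/√(2b): u − w = 4.1583, 2F/√(2b) = 4.1583.)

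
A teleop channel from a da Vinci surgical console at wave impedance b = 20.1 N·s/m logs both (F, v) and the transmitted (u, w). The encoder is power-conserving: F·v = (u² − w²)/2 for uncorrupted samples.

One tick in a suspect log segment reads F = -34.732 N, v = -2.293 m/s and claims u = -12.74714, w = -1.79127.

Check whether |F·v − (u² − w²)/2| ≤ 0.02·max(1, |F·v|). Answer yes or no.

F·v = (-34.732)×(-2.293) = 79.64048 W.
(u² − w²)/2 = (162.48958 − 3.20865)/2 = 79.64046 W.
|Δ| = 0.00001;  2% of max(1, |F·v|) = 1.59281.

yes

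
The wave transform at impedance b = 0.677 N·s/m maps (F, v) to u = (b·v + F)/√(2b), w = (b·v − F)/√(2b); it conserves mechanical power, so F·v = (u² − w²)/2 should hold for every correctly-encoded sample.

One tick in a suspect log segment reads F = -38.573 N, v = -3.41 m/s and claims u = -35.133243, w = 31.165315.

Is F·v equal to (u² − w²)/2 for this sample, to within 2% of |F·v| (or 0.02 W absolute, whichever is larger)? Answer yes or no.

F·v = (-38.573)×(-3.41) = 131.533930 W.
(u² − w²)/2 = (1234.344764 − 971.276859)/2 = 131.533952 W.
|Δ| = 0.000022;  2% of max(1, |F·v|) = 2.630679.

yes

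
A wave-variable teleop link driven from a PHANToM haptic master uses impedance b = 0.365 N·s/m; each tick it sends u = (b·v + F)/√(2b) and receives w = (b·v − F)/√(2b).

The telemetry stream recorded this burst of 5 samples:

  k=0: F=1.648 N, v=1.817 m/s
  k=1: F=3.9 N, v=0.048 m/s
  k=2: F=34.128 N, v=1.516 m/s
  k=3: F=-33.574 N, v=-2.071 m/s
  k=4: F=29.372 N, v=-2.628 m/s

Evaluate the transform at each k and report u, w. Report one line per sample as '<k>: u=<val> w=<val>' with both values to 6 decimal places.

0: u=2.705061 w=-1.152615
1: u=4.585110 w=-4.544099
2: u=40.591438 w=-39.296167
3: u=-40.180126 w=38.410663
4: u=33.254644 w=-35.500008

k=0: b·v=0.365×1.817=0.663205; √(2b)=0.854400; u=(0.663205+1.648)/0.854400=2.705061, w=(0.663205−1.648)/0.854400=-1.152615
k=1: b·v=0.365×0.048=0.017520; √(2b)=0.854400; u=(0.017520+3.9)/0.854400=4.585110, w=(0.017520−3.9)/0.854400=-4.544099
k=2: b·v=0.365×1.516=0.553340; √(2b)=0.854400; u=(0.553340+34.128)/0.854400=40.591438, w=(0.553340−34.128)/0.854400=-39.296167
k=3: b·v=0.365×(-2.071)=-0.755915; √(2b)=0.854400; u=(-0.755915+(-33.574))/0.854400=-40.180126, w=(-0.755915−(-33.574))/0.854400=38.410663
k=4: b·v=0.365×(-2.628)=-0.959220; √(2b)=0.854400; u=(-0.959220+29.372)/0.854400=33.254644, w=(-0.959220−29.372)/0.854400=-35.500008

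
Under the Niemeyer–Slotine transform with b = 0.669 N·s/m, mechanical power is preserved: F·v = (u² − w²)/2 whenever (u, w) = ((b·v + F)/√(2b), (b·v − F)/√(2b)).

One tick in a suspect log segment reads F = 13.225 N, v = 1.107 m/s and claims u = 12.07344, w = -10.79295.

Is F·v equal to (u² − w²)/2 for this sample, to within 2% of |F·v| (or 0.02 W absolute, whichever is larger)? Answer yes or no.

F·v = 13.225×1.107 = 14.64007 W.
(u² − w²)/2 = (145.76795 − 116.48777)/2 = 14.64009 W.
|Δ| = 0.00002;  2% of max(1, |F·v|) = 0.29280.

yes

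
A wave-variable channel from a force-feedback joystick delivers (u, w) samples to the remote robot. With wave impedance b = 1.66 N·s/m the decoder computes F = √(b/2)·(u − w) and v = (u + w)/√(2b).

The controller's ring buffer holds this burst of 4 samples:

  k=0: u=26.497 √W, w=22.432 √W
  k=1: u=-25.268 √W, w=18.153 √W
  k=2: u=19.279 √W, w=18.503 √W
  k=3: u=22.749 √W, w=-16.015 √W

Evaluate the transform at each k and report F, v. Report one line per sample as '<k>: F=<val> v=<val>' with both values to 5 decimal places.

0: F=3.70339 v=26.85328
1: F=-39.55841 v=-3.90486
2: F=0.70697 v=20.73557
3: F=35.31568 v=3.69576

k=0: u−w=4.06500, u+w=48.92900; √(b/2)=0.91104, √(2b)=1.82209; F=0.91104×4.065=3.70339, v=48.92900/1.82209=26.85328
k=1: u−w=-43.42100, u+w=-7.11500; √(b/2)=0.91104, √(2b)=1.82209; F=0.91104×(-43.421)=-39.55841, v=-7.11500/1.82209=-3.90486
k=2: u−w=0.77600, u+w=37.78200; √(b/2)=0.91104, √(2b)=1.82209; F=0.91104×0.776=0.70697, v=37.78200/1.82209=20.73557
k=3: u−w=38.76400, u+w=6.73400; √(b/2)=0.91104, √(2b)=1.82209; F=0.91104×38.764=35.31568, v=6.73400/1.82209=3.69576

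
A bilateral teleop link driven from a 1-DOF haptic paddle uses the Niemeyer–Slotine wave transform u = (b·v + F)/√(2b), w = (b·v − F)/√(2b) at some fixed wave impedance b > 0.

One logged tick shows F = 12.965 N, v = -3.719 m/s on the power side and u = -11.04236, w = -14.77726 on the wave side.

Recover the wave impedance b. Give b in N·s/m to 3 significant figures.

u + w = -25.8196;  u + w = √(2b)·v, so √(2b) = -25.8196/(-3.719) = 6.9426.
b = (√(2b))²/2 = 48.2000/2 = 24.1000.
(Check via u − w = 2F/√(2b): u − w = 3.7349, 2F/√(2b) = 3.7349.)

b = 24.1 N·s/m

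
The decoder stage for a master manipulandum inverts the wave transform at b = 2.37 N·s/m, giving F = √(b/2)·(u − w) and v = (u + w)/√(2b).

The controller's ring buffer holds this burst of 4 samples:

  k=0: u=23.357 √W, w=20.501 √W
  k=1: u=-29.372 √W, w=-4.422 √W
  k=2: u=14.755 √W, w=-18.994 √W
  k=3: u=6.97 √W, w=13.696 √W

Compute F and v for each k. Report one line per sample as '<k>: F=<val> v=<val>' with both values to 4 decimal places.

k=0: u−w=2.8560, u+w=43.8580; √(b/2)=1.0886, √(2b)=2.1772; F=1.0886×2.856=3.1090, v=43.8580/2.1772=20.1446
k=1: u−w=-24.9500, u+w=-33.7940; √(b/2)=1.0886, √(2b)=2.1772; F=1.0886×(-24.95)=-27.1600, v=-33.7940/2.1772=-15.5221
k=2: u−w=33.7490, u+w=-4.2390; √(b/2)=1.0886, √(2b)=2.1772; F=1.0886×33.749=36.7384, v=-4.2390/2.1772=-1.9470
k=3: u−w=-6.7260, u+w=20.6660; √(b/2)=1.0886, √(2b)=2.1772; F=1.0886×(-6.726)=-7.3218, v=20.6660/2.1772=9.4922

0: F=3.1090 v=20.1446
1: F=-27.1600 v=-15.5221
2: F=36.7384 v=-1.9470
3: F=-7.3218 v=9.4922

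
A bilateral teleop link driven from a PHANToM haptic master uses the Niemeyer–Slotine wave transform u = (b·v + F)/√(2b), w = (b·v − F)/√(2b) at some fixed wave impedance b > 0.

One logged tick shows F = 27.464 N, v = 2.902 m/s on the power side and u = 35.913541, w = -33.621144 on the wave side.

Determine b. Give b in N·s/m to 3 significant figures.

u + w = 2.292397;  u + w = √(2b)·v, so √(2b) = 2.292397/2.902 = 0.789937.
b = (√(2b))²/2 = 0.624000/2 = 0.312000.
(Check via u − w = 2F/√(2b): u − w = 69.534685, 2F/√(2b) = 69.534664.)

b = 0.312 N·s/m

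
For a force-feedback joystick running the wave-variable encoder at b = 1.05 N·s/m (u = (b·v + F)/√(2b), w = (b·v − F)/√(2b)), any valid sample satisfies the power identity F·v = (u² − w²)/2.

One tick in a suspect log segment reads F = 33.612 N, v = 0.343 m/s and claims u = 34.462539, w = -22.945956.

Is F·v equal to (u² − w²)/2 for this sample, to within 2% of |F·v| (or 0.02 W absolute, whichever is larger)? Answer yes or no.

F·v = 33.612×0.343 = 11.528916 W.
(u² − w²)/2 = (1187.666594 − 526.516897)/2 = 330.574849 W.
|Δ| = 319.045933;  2% of max(1, |F·v|) = 0.230578.

no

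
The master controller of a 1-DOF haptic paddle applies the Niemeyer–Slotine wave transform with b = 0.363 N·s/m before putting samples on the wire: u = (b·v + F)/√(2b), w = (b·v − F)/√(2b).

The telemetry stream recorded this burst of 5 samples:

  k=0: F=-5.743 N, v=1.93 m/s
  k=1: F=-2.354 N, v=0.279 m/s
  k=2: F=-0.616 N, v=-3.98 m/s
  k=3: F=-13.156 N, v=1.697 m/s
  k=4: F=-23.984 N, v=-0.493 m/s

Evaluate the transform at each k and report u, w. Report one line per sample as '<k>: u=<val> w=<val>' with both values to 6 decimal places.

k=0: b·v=0.363×1.93=0.700590; √(2b)=0.852056; u=(0.700590+(-5.743))/0.852056=-5.917930, w=(0.700590−(-5.743))/0.852056=7.562399
k=1: b·v=0.363×0.279=0.101277; √(2b)=0.852056; u=(0.101277+(-2.354))/0.852056=-2.643866, w=(0.101277−(-2.354))/0.852056=2.881590
k=2: b·v=0.363×(-3.98)=-1.444740; √(2b)=0.852056; u=(-1.444740+(-0.616))/0.852056=-2.418549, w=(-1.444740−(-0.616))/0.852056=-0.972635
k=3: b·v=0.363×1.697=0.616011; √(2b)=0.852056; u=(0.616011+(-13.156))/0.852056=-14.717324, w=(0.616011−(-13.156))/0.852056=16.163263
k=4: b·v=0.363×(-0.493)=-0.178959; √(2b)=0.852056; u=(-0.178959+(-23.984))/0.852056=-28.358405, w=(-0.178959−(-23.984))/0.852056=27.938342

0: u=-5.917930 w=7.562399
1: u=-2.643866 w=2.881590
2: u=-2.418549 w=-0.972635
3: u=-14.717324 w=16.163263
4: u=-28.358405 w=27.938342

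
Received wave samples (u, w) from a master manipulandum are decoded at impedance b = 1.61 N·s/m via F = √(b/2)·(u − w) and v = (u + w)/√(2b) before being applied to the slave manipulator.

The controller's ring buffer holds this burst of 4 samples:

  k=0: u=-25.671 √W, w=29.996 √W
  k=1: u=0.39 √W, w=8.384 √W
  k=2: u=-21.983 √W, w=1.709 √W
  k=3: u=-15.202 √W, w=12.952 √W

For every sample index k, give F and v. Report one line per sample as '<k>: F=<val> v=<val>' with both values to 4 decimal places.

k=0: u−w=-55.6670, u+w=4.3250; √(b/2)=0.8972, √(2b)=1.7944; F=0.8972×(-55.667)=-49.9454, v=4.3250/1.7944=2.4102
k=1: u−w=-7.9940, u+w=8.7740; √(b/2)=0.8972, √(2b)=1.7944; F=0.8972×(-7.994)=-7.1724, v=8.7740/1.7944=4.8896
k=2: u−w=-23.6920, u+w=-20.2740; √(b/2)=0.8972, √(2b)=1.7944; F=0.8972×(-23.692)=-21.2569, v=-20.2740/1.7944=-11.2983
k=3: u−w=-28.1540, u+w=-2.2500; √(b/2)=0.8972, √(2b)=1.7944; F=0.8972×(-28.154)=-25.2603, v=-2.2500/1.7944=-1.2539

0: F=-49.9454 v=2.4102
1: F=-7.1724 v=4.8896
2: F=-21.2569 v=-11.2983
3: F=-25.2603 v=-1.2539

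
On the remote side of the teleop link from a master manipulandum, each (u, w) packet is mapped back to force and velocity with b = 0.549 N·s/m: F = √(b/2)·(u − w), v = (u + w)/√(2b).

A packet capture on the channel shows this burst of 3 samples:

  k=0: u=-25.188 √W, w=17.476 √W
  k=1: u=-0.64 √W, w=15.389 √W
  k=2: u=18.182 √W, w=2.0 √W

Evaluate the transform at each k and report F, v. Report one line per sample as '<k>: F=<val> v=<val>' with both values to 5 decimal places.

k=0: u−w=-42.66400, u+w=-7.71200; √(b/2)=0.52393, √(2b)=1.04785; F=0.52393×(-42.664)=-22.35284, v=-7.71200/1.04785=-7.35980
k=1: u−w=-16.02900, u+w=14.74900; √(b/2)=0.52393, √(2b)=1.04785; F=0.52393×(-16.029)=-8.39803, v=14.74900/1.04785=14.07542
k=2: u−w=16.18200, u+w=20.18200; √(b/2)=0.52393, √(2b)=1.04785; F=0.52393×16.182=8.47819, v=20.18200/1.04785=19.26030

0: F=-22.35284 v=-7.35980
1: F=-8.39803 v=14.07542
2: F=8.47819 v=19.26030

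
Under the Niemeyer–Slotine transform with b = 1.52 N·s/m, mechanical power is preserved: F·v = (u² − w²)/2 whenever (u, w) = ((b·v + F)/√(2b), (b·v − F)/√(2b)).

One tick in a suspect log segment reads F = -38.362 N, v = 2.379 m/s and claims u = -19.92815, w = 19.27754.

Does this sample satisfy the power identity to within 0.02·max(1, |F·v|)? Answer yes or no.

F·v = (-38.362)×2.379 = -91.26320 W.
(u² − w²)/2 = (397.13116 − 371.62355)/2 = 12.75381 W.
|Δ| = 104.01700;  2% of max(1, |F·v|) = 1.82526.

no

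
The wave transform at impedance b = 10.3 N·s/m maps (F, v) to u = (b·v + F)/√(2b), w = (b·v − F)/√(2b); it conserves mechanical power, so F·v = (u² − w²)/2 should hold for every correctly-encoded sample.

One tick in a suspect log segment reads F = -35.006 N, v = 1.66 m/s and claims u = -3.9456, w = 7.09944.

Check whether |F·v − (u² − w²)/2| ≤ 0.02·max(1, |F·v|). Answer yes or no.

no

F·v = (-35.006)×1.66 = -58.1100 W.
(u² − w²)/2 = (15.5678 − 50.4020)/2 = -17.4171 W.
|Δ| = 40.6928;  2% of max(1, |F·v|) = 1.1622.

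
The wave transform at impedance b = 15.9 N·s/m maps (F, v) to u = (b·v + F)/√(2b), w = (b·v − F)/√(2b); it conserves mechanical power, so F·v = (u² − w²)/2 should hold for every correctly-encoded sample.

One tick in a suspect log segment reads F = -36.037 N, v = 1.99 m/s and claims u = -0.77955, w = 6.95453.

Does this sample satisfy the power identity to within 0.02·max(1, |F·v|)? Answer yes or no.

F·v = (-36.037)×1.99 = -71.71363 W.
(u² − w²)/2 = (0.60770 − 48.36549)/2 = -23.87889 W.
|Δ| = 47.83474;  2% of max(1, |F·v|) = 1.43427.

no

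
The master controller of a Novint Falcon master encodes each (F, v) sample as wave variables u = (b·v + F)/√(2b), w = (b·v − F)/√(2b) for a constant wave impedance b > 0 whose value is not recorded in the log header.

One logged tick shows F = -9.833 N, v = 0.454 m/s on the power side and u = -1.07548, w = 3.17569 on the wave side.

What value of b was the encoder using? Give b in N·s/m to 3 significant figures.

b = 10.7 N·s/m

u + w = 2.10021;  u + w = √(2b)·v, so √(2b) = 2.10021/0.454 = 4.62601.
b = (√(2b))²/2 = 21.40000/2 = 10.70000.
(Check via u − w = 2F/√(2b): u − w = -4.25117, 2F/√(2b) = -4.25118.)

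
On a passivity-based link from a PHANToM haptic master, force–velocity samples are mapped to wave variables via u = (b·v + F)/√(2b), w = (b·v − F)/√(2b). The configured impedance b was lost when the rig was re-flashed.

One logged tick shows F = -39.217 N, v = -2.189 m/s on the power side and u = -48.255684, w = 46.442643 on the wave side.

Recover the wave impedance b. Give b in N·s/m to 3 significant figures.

u + w = -1.813041;  u + w = √(2b)·v, so √(2b) = -1.813041/(-2.189) = 0.828251.
b = (√(2b))²/2 = 0.685999/2 = 0.343000.
(Check via u − w = 2F/√(2b): u − w = -94.698327, 2F/√(2b) = -94.698369.)

b = 0.343 N·s/m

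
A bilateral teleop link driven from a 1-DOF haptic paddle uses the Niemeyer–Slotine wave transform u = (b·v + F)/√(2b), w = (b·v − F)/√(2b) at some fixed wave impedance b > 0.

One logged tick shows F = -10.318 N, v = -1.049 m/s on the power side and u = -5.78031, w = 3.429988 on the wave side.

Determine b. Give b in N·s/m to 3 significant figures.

b = 2.51 N·s/m

u + w = -2.350322;  u + w = √(2b)·v, so √(2b) = -2.350322/(-1.049) = 2.240536.
b = (√(2b))²/2 = 5.020000/2 = 2.510000.
(Check via u − w = 2F/√(2b): u − w = -9.210298, 2F/√(2b) = -9.210297.)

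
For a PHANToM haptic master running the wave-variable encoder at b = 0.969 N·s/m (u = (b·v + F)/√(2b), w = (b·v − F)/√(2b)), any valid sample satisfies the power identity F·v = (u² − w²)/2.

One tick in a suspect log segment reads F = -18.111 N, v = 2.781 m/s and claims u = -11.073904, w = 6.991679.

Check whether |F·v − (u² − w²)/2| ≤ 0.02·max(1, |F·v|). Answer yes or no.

no

F·v = (-18.111)×2.781 = -50.366691 W.
(u² − w²)/2 = (122.631350 − 48.883575)/2 = 36.873887 W.
|Δ| = 87.240578;  2% of max(1, |F·v|) = 1.007334.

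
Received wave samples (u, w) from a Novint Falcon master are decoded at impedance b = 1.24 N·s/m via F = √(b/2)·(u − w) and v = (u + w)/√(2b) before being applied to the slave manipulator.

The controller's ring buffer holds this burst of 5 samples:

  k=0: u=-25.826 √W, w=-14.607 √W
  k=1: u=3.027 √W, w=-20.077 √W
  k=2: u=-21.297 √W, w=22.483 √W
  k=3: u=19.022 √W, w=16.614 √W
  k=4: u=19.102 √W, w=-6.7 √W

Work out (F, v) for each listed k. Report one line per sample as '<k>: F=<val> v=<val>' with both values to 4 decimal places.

k=0: u−w=-11.2190, u+w=-40.4330; √(b/2)=0.7874, √(2b)=1.5748; F=0.7874×(-11.219)=-8.8338, v=-40.4330/1.5748=-25.6750
k=1: u−w=23.1040, u+w=-17.0500; √(b/2)=0.7874, √(2b)=1.5748; F=0.7874×23.104=18.1921, v=-17.0500/1.5748=-10.8268
k=2: u−w=-43.7800, u+w=1.1860; √(b/2)=0.7874, √(2b)=1.5748; F=0.7874×(-43.78)=-34.4724, v=1.1860/1.5748=0.7531
k=3: u−w=2.4080, u+w=35.6360; √(b/2)=0.7874, √(2b)=1.5748; F=0.7874×2.408=1.8961, v=35.6360/1.5748=22.6289
k=4: u−w=25.8020, u+w=12.4020; √(b/2)=0.7874, √(2b)=1.5748; F=0.7874×25.802=20.3165, v=12.4020/1.5748=7.8753

0: F=-8.8338 v=-25.6750
1: F=18.1921 v=-10.8268
2: F=-34.4724 v=0.7531
3: F=1.8961 v=22.6289
4: F=20.3165 v=7.8753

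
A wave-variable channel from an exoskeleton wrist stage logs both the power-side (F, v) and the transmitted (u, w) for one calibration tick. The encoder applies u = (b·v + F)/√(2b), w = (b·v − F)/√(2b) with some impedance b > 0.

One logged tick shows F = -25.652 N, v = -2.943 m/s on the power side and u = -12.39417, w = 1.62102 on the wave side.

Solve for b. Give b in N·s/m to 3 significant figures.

b = 6.7 N·s/m

u + w = -10.7732;  u + w = √(2b)·v, so √(2b) = -10.7732/(-2.943) = 3.6606.
b = (√(2b))²/2 = 13.4000/2 = 6.7000.
(Check via u − w = 2F/√(2b): u − w = -14.0152, 2F/√(2b) = -14.0152.)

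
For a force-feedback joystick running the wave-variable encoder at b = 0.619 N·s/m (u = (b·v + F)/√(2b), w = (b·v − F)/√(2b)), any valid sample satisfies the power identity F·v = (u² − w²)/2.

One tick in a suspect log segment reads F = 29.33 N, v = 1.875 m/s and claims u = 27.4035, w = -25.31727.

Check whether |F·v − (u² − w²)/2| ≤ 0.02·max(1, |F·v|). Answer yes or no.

yes

F·v = 29.33×1.875 = 54.9937 W.
(u² − w²)/2 = (750.9518 − 640.9642)/2 = 54.9938 W.
|Δ| = 0.0001;  2% of max(1, |F·v|) = 1.0999.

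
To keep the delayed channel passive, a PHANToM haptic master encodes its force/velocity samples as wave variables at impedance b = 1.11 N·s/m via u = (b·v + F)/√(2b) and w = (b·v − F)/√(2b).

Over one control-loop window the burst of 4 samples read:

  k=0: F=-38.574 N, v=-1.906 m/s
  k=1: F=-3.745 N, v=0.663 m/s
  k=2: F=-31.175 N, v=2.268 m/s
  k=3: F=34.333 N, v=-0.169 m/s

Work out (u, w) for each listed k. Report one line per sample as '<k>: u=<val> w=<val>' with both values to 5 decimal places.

k=0: b·v=1.11×(-1.906)=-2.11566; √(2b)=1.48997; u=(-2.11566+(-38.574))/1.48997=-27.30911, w=(-2.11566−(-38.574))/1.48997=24.46924
k=1: b·v=1.11×0.663=0.73593; √(2b)=1.48997; u=(0.73593+(-3.745))/1.48997=-2.01956, w=(0.73593−(-3.745))/1.48997=3.00740
k=2: b·v=1.11×2.268=2.51748; √(2b)=1.48997; u=(2.51748+(-31.175))/1.48997=-19.23367, w=(2.51748−(-31.175))/1.48997=22.61291
k=3: b·v=1.11×(-0.169)=-0.18759; √(2b)=1.48997; u=(-0.18759+34.333)/1.48997=22.91690, w=(-0.18759−34.333)/1.48997=-23.16870

0: u=-27.30911 w=24.46924
1: u=-2.01956 w=3.00740
2: u=-19.23367 w=22.61291
3: u=22.91690 w=-23.16870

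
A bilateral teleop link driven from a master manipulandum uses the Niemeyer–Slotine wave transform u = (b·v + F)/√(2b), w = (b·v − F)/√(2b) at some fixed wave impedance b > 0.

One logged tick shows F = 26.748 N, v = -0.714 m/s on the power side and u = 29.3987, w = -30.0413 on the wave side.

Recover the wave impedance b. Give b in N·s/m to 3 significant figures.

u + w = -0.6426;  u + w = √(2b)·v, so √(2b) = -0.6426/(-0.714) = 0.9000.
b = (√(2b))²/2 = 0.8100/2 = 0.4050.
(Check via u − w = 2F/√(2b): u − w = 59.4400, 2F/√(2b) = 59.4400.)

b = 0.405 N·s/m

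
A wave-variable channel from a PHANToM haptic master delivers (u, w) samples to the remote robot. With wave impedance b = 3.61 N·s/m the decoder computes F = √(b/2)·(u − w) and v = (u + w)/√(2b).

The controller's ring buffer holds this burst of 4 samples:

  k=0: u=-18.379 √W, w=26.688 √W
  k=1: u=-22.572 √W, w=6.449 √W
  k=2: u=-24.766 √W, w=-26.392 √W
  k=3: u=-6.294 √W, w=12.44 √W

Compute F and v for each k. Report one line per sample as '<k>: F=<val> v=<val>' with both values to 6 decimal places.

0: F=-60.547644 v=3.092290
1: F=-38.989797 v=-6.000359
2: F=2.184536 v=-19.039036
3: F=-25.169183 v=2.287304

k=0: u−w=-45.067000, u+w=8.309000; √(b/2)=1.343503, √(2b)=2.687006; F=1.343503×(-45.067)=-60.547644, v=8.309000/2.687006=3.092290
k=1: u−w=-29.021000, u+w=-16.123000; √(b/2)=1.343503, √(2b)=2.687006; F=1.343503×(-29.021)=-38.989797, v=-16.123000/2.687006=-6.000359
k=2: u−w=1.626000, u+w=-51.158000; √(b/2)=1.343503, √(2b)=2.687006; F=1.343503×1.626=2.184536, v=-51.158000/2.687006=-19.039036
k=3: u−w=-18.734000, u+w=6.146000; √(b/2)=1.343503, √(2b)=2.687006; F=1.343503×(-18.734)=-25.169183, v=6.146000/2.687006=2.287304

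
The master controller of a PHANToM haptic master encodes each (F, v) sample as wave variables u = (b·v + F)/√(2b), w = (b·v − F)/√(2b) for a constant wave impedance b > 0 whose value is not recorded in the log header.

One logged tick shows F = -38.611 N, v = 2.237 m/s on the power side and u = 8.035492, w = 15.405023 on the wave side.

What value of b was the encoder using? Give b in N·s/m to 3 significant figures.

b = 54.9 N·s/m

u + w = 23.440515;  u + w = √(2b)·v, so √(2b) = 23.440515/2.237 = 10.478549.
b = (√(2b))²/2 = 109.799997/2 = 54.899999.
(Check via u − w = 2F/√(2b): u − w = -7.369531, 2F/√(2b) = -7.369532.)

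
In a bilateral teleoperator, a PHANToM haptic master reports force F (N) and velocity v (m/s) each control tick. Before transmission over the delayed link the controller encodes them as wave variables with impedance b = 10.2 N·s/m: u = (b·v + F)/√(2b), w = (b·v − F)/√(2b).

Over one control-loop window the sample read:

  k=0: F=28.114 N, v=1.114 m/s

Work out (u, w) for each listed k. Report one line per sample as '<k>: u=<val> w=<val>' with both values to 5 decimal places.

0: u=8.74031 w=-3.70878

k=0: b·v=10.2×1.114=11.36280; √(2b)=4.51664; u=(11.36280+28.114)/4.51664=8.74031, w=(11.36280−28.114)/4.51664=-3.70878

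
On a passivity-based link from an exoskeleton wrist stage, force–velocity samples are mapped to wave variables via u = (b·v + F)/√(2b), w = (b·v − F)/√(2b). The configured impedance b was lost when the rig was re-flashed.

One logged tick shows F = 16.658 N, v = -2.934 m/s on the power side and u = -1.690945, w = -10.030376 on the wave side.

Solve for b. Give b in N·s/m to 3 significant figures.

b = 7.98 N·s/m

u + w = -11.721321;  u + w = √(2b)·v, so √(2b) = -11.721321/(-2.934) = 3.994997.
b = (√(2b))²/2 = 15.960000/2 = 7.980000.
(Check via u − w = 2F/√(2b): u − w = 8.339431, 2F/√(2b) = 8.339431.)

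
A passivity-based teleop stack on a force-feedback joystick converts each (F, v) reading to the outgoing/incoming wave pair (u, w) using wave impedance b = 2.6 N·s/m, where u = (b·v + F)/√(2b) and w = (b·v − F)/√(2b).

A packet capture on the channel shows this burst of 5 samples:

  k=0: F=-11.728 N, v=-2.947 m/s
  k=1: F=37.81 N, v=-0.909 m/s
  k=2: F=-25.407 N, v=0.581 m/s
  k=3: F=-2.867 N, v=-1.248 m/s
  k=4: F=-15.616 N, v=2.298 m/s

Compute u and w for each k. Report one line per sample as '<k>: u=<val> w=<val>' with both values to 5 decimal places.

0: u=-8.50317 w=1.78297
1: u=15.54436 w=-17.61720
2: u=-10.47926 w=11.80415
3: u=-2.68020 w=-0.16568
4: u=-4.22795 w=9.46819

k=0: b·v=2.6×(-2.947)=-7.66220; √(2b)=2.28035; u=(-7.66220+(-11.728))/2.28035=-8.50317, w=(-7.66220−(-11.728))/2.28035=1.78297
k=1: b·v=2.6×(-0.909)=-2.36340; √(2b)=2.28035; u=(-2.36340+37.81)/2.28035=15.54436, w=(-2.36340−37.81)/2.28035=-17.61720
k=2: b·v=2.6×0.581=1.51060; √(2b)=2.28035; u=(1.51060+(-25.407))/2.28035=-10.47926, w=(1.51060−(-25.407))/2.28035=11.80415
k=3: b·v=2.6×(-1.248)=-3.24480; √(2b)=2.28035; u=(-3.24480+(-2.867))/2.28035=-2.68020, w=(-3.24480−(-2.867))/2.28035=-0.16568
k=4: b·v=2.6×2.298=5.97480; √(2b)=2.28035; u=(5.97480+(-15.616))/2.28035=-4.22795, w=(5.97480−(-15.616))/2.28035=9.46819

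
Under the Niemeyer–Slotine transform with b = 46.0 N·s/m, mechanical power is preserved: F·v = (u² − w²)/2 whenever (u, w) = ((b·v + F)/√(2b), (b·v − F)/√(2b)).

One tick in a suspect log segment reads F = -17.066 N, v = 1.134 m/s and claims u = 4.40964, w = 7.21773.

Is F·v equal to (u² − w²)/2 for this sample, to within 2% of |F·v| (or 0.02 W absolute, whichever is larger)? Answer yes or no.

no

F·v = (-17.066)×1.134 = -19.35284 W.
(u² − w²)/2 = (19.44492 − 52.09563)/2 = -16.32535 W.
|Δ| = 3.02749;  2% of max(1, |F·v|) = 0.38706.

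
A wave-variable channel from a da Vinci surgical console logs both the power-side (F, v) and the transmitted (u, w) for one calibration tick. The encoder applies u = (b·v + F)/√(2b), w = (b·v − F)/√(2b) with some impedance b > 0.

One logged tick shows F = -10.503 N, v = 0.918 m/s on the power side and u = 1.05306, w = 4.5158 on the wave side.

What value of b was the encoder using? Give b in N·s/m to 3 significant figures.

b = 18.4 N·s/m

u + w = 5.56886;  u + w = √(2b)·v, so √(2b) = 5.56886/0.918 = 6.06630.
b = (√(2b))²/2 = 36.79995/2 = 18.39998.
(Check via u − w = 2F/√(2b): u − w = -3.46274, 2F/√(2b) = -3.46274.)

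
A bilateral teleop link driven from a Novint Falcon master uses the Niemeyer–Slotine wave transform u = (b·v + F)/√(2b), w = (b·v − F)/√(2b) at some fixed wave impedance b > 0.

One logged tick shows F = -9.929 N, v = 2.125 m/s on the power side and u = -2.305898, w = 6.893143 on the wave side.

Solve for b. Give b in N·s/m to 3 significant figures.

b = 2.33 N·s/m

u + w = 4.587245;  u + w = √(2b)·v, so √(2b) = 4.587245/2.125 = 2.158704.
b = (√(2b))²/2 = 4.660001/2 = 2.330000.
(Check via u − w = 2F/√(2b): u − w = -9.199041, 2F/√(2b) = -9.199040.)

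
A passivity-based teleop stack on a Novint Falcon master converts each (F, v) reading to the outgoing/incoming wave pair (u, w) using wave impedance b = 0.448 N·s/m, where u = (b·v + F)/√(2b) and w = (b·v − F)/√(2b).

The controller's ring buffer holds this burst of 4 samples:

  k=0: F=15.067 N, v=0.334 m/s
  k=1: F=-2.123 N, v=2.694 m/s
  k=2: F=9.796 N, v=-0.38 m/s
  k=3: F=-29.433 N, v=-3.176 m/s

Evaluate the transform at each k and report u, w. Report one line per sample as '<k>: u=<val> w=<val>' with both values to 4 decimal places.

0: u=16.0755 w=-15.7593
1: u=-0.9678 w=3.5179
2: u=10.1691 w=-10.5288
3: u=-32.5974 w=29.5911

k=0: b·v=0.448×0.334=0.1496; √(2b)=0.9466; u=(0.1496+15.067)/0.9466=16.0755, w=(0.1496−15.067)/0.9466=-15.7593
k=1: b·v=0.448×2.694=1.2069; √(2b)=0.9466; u=(1.2069+(-2.123))/0.9466=-0.9678, w=(1.2069−(-2.123))/0.9466=3.5179
k=2: b·v=0.448×(-0.38)=-0.1702; √(2b)=0.9466; u=(-0.1702+9.796)/0.9466=10.1691, w=(-0.1702−9.796)/0.9466=-10.5288
k=3: b·v=0.448×(-3.176)=-1.4228; √(2b)=0.9466; u=(-1.4228+(-29.433))/0.9466=-32.5974, w=(-1.4228−(-29.433))/0.9466=29.5911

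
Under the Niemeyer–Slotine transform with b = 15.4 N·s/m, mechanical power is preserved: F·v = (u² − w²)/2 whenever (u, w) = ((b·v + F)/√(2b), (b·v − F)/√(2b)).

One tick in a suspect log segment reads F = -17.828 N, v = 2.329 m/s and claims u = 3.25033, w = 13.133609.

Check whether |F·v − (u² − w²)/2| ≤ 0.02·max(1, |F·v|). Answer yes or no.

F·v = (-17.828)×2.329 = -41.521412 W.
(u² − w²)/2 = (10.564645 − 172.491685)/2 = -80.963520 W.
|Δ| = 39.442108;  2% of max(1, |F·v|) = 0.830428.

no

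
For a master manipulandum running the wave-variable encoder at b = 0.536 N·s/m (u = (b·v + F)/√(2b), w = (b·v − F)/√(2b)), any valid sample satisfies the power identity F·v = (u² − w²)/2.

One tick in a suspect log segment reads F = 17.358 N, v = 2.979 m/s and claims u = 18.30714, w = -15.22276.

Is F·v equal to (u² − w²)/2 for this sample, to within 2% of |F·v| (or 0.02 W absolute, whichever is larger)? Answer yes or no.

F·v = 17.358×2.979 = 51.7095 W.
(u² − w²)/2 = (335.1514 − 231.7324)/2 = 51.7095 W.
|Δ| = 0.0000;  2% of max(1, |F·v|) = 1.0342.

yes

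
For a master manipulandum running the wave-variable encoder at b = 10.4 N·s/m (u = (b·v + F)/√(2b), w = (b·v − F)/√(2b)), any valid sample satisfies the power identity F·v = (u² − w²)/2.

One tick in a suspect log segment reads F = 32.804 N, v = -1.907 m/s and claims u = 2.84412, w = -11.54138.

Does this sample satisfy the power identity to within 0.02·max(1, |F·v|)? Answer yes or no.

F·v = 32.804×(-1.907) = -62.55723 W.
(u² − w²)/2 = (8.08902 − 133.20345)/2 = -62.55722 W.
|Δ| = 0.00001;  2% of max(1, |F·v|) = 1.25114.

yes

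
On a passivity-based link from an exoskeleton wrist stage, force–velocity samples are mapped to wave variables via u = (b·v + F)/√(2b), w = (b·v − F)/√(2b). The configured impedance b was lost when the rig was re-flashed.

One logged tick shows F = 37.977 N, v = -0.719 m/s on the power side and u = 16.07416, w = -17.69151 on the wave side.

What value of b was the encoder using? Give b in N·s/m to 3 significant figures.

b = 2.53 N·s/m

u + w = -1.61735;  u + w = √(2b)·v, so √(2b) = -1.61735/(-0.719) = 2.24944.
b = (√(2b))²/2 = 5.06000/2 = 2.53000.
(Check via u − w = 2F/√(2b): u − w = 33.76567, 2F/√(2b) = 33.76568.)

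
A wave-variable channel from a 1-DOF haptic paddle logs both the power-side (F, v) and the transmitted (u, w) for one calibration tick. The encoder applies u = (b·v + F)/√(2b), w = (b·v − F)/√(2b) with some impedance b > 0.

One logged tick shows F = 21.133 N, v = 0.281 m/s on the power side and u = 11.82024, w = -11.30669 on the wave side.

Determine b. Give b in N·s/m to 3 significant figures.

u + w = 0.5136;  u + w = √(2b)·v, so √(2b) = 0.5136/0.281 = 1.8276.
b = (√(2b))²/2 = 3.3400/2 = 1.6700.
(Check via u − w = 2F/√(2b): u − w = 23.1269, 2F/√(2b) = 23.1268.)

b = 1.67 N·s/m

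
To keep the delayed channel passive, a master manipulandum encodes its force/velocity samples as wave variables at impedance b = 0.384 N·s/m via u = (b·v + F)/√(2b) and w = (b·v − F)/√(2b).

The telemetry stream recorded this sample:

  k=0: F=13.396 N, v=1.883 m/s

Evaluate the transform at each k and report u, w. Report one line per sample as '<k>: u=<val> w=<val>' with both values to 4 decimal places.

0: u=16.1111 w=-14.4609

k=0: b·v=0.384×1.883=0.7231; √(2b)=0.8764; u=(0.7231+13.396)/0.8764=16.1111, w=(0.7231−13.396)/0.8764=-14.4609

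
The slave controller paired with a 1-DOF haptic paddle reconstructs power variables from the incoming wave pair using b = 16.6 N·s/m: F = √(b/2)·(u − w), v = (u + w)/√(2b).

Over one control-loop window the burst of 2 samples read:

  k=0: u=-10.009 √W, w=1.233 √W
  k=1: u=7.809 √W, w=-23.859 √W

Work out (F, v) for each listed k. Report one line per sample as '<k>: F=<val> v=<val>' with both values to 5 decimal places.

0: F=-32.38789 v=-1.52310
1: F=91.23462 v=-2.78552

k=0: u−w=-11.24200, u+w=-8.77600; √(b/2)=2.88097, √(2b)=5.76194; F=2.88097×(-11.242)=-32.38789, v=-8.77600/5.76194=-1.52310
k=1: u−w=31.66800, u+w=-16.05000; √(b/2)=2.88097, √(2b)=5.76194; F=2.88097×31.668=91.23462, v=-16.05000/5.76194=-2.78552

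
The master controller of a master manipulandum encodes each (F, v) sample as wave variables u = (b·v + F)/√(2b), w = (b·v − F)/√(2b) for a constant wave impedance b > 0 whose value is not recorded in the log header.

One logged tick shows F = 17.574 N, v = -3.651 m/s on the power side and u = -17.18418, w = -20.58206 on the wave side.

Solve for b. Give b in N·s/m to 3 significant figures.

u + w = -37.7662;  u + w = √(2b)·v, so √(2b) = -37.7662/(-3.651) = 10.3441.
b = (√(2b))²/2 = 107.0000/2 = 53.5000.
(Check via u − w = 2F/√(2b): u − w = 3.3979, 2F/√(2b) = 3.3979.)

b = 53.5 N·s/m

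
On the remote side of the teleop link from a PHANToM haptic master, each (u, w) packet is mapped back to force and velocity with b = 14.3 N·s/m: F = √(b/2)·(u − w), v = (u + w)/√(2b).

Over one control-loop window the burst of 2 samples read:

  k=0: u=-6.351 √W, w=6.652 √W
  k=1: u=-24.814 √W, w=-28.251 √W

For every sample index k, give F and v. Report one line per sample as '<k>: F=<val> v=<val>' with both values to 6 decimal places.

k=0: u−w=-13.003000, u+w=0.301000; √(b/2)=2.673948, √(2b)=5.347897; F=2.673948×(-13.003)=-34.769351, v=0.301000/5.347897=0.056284
k=1: u−w=3.437000, u+w=-53.065000; √(b/2)=2.673948, √(2b)=5.347897; F=2.673948×3.437=9.190361, v=-53.065000/5.347897=-9.922592

0: F=-34.769351 v=0.056284
1: F=9.190361 v=-9.922592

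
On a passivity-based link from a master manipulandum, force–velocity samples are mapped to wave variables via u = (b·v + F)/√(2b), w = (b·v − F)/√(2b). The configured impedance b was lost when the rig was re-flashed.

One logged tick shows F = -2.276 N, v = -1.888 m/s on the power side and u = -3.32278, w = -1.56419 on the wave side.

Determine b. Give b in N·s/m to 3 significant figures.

b = 3.35 N·s/m

u + w = -4.88697;  u + w = √(2b)·v, so √(2b) = -4.88697/(-1.888) = 2.58844.
b = (√(2b))²/2 = 6.70001/2 = 3.35000.
(Check via u − w = 2F/√(2b): u − w = -1.75859, 2F/√(2b) = -1.75859.)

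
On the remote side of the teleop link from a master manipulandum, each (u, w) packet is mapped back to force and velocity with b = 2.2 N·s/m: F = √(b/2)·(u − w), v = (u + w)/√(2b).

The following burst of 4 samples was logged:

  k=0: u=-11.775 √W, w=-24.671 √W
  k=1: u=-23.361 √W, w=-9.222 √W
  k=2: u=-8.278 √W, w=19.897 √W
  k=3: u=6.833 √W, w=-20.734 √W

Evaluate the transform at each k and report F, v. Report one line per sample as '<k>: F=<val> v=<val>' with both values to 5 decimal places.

k=0: u−w=12.89600, u+w=-36.44600; √(b/2)=1.04881, √(2b)=2.09762; F=1.04881×12.896=13.52544, v=-36.44600/2.09762=-17.37495
k=1: u−w=-14.13900, u+w=-32.58300; √(b/2)=1.04881, √(2b)=2.09762; F=1.04881×(-14.139)=-14.82911, v=-32.58300/2.09762=-15.53334
k=2: u−w=-28.17500, u+w=11.61900; √(b/2)=1.04881, √(2b)=2.09762; F=1.04881×(-28.175)=-29.55019, v=11.61900/2.09762=5.53914
k=3: u−w=27.56700, u+w=-13.90100; √(b/2)=1.04881, √(2b)=2.09762; F=1.04881×27.567=28.91251, v=-13.90100/2.09762=-6.62704

0: F=13.52544 v=-17.37495
1: F=-14.82911 v=-15.53334
2: F=-29.55019 v=5.53914
3: F=28.91251 v=-6.62704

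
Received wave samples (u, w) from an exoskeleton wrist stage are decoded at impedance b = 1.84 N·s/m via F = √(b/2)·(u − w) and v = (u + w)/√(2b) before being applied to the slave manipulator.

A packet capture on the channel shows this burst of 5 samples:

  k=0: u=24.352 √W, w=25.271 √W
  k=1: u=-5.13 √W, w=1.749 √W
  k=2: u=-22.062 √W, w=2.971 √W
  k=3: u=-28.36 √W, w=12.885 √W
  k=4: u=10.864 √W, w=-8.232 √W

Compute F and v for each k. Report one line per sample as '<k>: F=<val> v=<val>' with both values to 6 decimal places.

k=0: u−w=-0.919000, u+w=49.623000; √(b/2)=0.959166, √(2b)=1.918333; F=0.959166×(-0.919)=-0.881474, v=49.623000/1.918333=25.867777
k=1: u−w=-6.879000, u+w=-3.381000; √(b/2)=0.959166, √(2b)=1.918333; F=0.959166×(-6.879)=-6.598105, v=-3.381000/1.918333=-1.762468
k=2: u−w=-25.033000, u+w=-19.091000; √(b/2)=0.959166, √(2b)=1.918333; F=0.959166×(-25.033)=-24.010810, v=-19.091000/1.918333=-9.951872
k=3: u−w=-41.245000, u+w=-15.475000; √(b/2)=0.959166, √(2b)=1.918333; F=0.959166×(-41.245)=-39.560814, v=-15.475000/1.918333=-8.066901
k=4: u−w=19.096000, u+w=2.632000; √(b/2)=0.959166, √(2b)=1.918333; F=0.959166×19.096=18.316240, v=2.632000/1.918333=1.372025

0: F=-0.881474 v=25.867777
1: F=-6.598105 v=-1.762468
2: F=-24.010810 v=-9.951872
3: F=-39.560814 v=-8.066901
4: F=18.316240 v=1.372025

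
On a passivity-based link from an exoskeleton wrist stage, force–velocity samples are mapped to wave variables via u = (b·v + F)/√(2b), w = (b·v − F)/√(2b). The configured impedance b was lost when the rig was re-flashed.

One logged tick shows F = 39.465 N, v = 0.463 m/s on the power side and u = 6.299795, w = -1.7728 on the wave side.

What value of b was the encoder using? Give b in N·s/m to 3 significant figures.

u + w = 4.526995;  u + w = √(2b)·v, so √(2b) = 4.526995/0.463 = 9.777527.
b = (√(2b))²/2 = 95.600034/2 = 47.800017.
(Check via u − w = 2F/√(2b): u − w = 8.072595, 2F/√(2b) = 8.072593.)

b = 47.8 N·s/m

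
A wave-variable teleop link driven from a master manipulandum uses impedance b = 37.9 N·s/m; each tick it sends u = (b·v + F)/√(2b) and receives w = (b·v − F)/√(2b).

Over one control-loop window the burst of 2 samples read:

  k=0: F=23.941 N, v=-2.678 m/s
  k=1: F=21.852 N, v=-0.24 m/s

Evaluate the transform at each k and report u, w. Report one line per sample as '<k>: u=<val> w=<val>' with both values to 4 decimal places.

0: u=-8.9079 w=-14.4076
1: u=1.4651 w=-3.5547

k=0: b·v=37.9×(-2.678)=-101.4962; √(2b)=8.7063; u=(-101.4962+23.941)/8.7063=-8.9079, w=(-101.4962−23.941)/8.7063=-14.4076
k=1: b·v=37.9×(-0.24)=-9.0960; √(2b)=8.7063; u=(-9.0960+21.852)/8.7063=1.4651, w=(-9.0960−21.852)/8.7063=-3.5547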